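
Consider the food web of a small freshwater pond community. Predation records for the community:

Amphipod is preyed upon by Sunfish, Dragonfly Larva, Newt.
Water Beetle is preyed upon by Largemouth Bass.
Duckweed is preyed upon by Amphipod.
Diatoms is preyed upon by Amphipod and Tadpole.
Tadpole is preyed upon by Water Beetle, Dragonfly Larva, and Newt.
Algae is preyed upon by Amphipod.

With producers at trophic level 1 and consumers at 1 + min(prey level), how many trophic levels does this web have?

Producers (level 1): Diatoms, Algae, Duckweed.
Following each consumer down to its lowest-level prey: Diatoms → Tadpole → Water Beetle → Largemouth Bass (levels 1 through 4).
All prey of Largemouth Bass (Water Beetle 3) are at level 3 or above, so Largemouth Bass is at level 1 + 3 = 4.
Every consumer has at least one prey at level 3 or below, so none exceeds level 4.

4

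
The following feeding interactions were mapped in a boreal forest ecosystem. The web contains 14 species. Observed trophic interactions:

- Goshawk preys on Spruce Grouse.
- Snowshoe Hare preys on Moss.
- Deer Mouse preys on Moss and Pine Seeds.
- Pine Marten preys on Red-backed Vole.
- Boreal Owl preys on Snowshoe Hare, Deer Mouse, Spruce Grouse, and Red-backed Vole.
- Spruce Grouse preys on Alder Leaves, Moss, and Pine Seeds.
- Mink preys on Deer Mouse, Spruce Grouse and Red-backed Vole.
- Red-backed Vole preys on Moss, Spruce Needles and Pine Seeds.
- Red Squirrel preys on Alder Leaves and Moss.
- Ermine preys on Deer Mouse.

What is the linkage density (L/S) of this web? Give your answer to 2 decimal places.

L/S = 1.50

There are L = 21 links among S = 14 species.
L/S = 21/14 = 1.5000 ≈ 1.50.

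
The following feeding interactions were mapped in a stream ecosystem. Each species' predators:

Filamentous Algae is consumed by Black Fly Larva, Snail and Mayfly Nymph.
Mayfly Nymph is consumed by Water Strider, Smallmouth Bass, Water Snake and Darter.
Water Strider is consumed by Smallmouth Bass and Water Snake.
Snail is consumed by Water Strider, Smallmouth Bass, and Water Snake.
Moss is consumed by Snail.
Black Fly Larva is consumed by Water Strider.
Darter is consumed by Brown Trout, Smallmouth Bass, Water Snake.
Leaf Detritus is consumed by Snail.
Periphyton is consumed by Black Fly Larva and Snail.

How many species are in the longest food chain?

4 species

One longest chain: Filamentous Algae → Mayfly Nymph → Water Strider → Smallmouth Bass.
It has 4 species and 3 links.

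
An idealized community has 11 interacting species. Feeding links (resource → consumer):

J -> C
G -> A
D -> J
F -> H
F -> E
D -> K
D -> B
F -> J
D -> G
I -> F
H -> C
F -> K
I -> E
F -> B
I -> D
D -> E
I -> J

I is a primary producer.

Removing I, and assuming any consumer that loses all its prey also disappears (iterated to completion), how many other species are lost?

Remove I.
Round 1: F (all prey gone), D (all prey gone) → extinct.
Round 2: H (all prey gone), J (all prey gone), K (all prey gone), B (all prey gone), E (all prey gone), G (all prey gone) → extinct.
Round 3: A (all prey gone), C (all prey gone) → extinct.
No further losses. Total secondary extinctions: 10.

10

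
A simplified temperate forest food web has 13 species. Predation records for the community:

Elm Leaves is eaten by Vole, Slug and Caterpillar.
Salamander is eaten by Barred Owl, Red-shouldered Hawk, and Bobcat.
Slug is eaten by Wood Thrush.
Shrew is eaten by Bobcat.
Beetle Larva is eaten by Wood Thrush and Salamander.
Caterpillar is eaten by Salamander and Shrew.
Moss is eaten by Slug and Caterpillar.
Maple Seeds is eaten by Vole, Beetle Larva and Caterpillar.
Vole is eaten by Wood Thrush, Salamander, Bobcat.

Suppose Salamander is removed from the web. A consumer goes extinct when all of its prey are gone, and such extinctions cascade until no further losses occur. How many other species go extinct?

Remove Salamander.
Round 1: Red-shouldered Hawk (all prey gone), Barred Owl (all prey gone) → extinct.
No further losses. Total secondary extinctions: 2.

2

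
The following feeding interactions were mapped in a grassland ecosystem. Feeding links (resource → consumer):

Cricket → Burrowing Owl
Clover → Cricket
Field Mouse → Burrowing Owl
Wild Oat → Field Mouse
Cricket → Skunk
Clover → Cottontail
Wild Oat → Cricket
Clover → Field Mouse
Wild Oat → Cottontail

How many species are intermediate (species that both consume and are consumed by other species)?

Intermediate species (has both prey and predators): Field Mouse, Cricket.
Count: 2.

2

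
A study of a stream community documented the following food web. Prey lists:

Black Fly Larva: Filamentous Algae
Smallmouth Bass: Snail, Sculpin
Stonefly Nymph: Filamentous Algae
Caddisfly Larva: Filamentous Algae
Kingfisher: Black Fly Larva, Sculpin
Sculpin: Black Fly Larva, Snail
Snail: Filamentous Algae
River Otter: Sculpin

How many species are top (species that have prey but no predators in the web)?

Top species (has prey, but nothing eats it): Caddisfly Larva, Stonefly Nymph, River Otter, Smallmouth Bass, Kingfisher.
Count: 5.

5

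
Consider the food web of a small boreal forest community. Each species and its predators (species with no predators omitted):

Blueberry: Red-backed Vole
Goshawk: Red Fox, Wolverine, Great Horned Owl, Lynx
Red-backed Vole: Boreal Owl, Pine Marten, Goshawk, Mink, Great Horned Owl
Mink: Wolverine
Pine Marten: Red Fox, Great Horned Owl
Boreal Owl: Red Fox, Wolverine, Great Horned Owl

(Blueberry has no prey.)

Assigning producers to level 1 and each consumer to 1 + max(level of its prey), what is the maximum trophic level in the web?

4

Producers (level 1): Blueberry.
Blueberry → Red-backed Vole → Boreal Owl → Red Fox gives Red Fox level 4.
No species has a prey at level 4, so no species reaches level 5.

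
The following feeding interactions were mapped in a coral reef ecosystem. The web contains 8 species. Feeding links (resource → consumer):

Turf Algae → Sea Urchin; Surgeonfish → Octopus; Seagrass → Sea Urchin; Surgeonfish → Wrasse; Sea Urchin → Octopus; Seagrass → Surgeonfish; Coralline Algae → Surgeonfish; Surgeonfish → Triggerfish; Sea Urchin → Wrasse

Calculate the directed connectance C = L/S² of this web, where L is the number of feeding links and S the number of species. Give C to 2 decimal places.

The web has S = 8 species and L = 9 feeding links.
C = L / S² = 9 / 64 = 0.1406 ≈ 0.14.

C = 0.14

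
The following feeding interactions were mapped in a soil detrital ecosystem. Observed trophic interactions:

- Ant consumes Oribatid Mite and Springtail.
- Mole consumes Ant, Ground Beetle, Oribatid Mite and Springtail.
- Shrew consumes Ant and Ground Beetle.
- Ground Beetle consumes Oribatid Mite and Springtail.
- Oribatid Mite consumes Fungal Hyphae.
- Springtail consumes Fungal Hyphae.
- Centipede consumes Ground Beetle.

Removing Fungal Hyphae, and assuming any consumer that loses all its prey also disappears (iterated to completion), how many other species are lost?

7

Remove Fungal Hyphae.
Round 1: Springtail (all prey gone), Oribatid Mite (all prey gone) → extinct.
Round 2: Ground Beetle (all prey gone), Ant (all prey gone) → extinct.
Round 3: Centipede (all prey gone), Mole (all prey gone), Shrew (all prey gone) → extinct.
No further losses. Total secondary extinctions: 7.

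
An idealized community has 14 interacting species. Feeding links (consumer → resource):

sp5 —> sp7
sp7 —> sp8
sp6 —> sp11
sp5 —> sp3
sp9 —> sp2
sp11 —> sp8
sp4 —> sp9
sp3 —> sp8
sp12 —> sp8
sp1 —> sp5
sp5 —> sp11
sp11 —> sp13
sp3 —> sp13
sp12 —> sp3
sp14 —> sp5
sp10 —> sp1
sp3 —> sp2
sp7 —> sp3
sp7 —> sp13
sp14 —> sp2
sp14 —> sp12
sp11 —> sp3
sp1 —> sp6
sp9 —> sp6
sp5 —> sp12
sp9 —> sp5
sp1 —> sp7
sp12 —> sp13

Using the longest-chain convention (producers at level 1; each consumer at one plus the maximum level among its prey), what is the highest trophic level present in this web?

Producers (level 1): sp8, sp13, sp2.
sp8 → sp3 → sp11 → sp6 → sp9 → sp4 gives sp4 level 6.
No species has a prey at level 6, so no species reaches level 7.

6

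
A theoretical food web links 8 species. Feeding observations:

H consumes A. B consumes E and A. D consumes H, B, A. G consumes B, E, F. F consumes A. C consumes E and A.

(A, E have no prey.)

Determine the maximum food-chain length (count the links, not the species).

2 links

One longest chain: A → B → D.
It has 3 species and 2 links.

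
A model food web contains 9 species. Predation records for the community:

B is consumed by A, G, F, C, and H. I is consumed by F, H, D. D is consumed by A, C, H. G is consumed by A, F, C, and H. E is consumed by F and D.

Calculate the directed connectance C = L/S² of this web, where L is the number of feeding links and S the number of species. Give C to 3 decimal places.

C = 0.210

The web has S = 9 species and L = 17 feeding links.
C = L / S² = 17 / 81 = 0.2099 ≈ 0.210.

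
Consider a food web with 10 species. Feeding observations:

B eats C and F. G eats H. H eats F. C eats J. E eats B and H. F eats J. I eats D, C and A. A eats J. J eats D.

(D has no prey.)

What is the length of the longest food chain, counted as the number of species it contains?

One longest chain: D → J → C → B → E.
It has 5 species and 4 links.

5 species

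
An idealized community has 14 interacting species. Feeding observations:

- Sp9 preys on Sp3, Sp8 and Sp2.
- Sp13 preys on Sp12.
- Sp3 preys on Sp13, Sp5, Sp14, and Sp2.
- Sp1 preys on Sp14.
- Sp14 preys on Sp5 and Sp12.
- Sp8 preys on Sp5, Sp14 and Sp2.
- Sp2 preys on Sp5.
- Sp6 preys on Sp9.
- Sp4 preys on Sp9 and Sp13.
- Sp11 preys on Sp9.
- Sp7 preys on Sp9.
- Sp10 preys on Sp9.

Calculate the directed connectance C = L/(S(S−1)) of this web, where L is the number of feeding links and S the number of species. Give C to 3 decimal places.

C = 0.115

The web has S = 14 species and L = 21 feeding links.
C = L / (S(S−1)) = 21 / 182 = 0.1154 ≈ 0.115.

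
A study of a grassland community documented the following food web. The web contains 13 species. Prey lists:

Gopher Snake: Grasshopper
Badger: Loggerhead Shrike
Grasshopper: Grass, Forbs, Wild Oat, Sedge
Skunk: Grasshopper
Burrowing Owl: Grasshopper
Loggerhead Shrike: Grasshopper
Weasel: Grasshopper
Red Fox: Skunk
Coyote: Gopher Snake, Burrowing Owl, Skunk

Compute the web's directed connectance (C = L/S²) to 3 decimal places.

The web has S = 13 species and L = 14 feeding links.
C = L / S² = 14 / 169 = 0.0828 ≈ 0.083.

C = 0.083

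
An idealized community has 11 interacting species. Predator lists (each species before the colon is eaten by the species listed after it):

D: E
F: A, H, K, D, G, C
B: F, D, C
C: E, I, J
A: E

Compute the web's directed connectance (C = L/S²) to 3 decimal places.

The web has S = 11 species and L = 14 feeding links.
C = L / S² = 14 / 121 = 0.1157 ≈ 0.116.

C = 0.116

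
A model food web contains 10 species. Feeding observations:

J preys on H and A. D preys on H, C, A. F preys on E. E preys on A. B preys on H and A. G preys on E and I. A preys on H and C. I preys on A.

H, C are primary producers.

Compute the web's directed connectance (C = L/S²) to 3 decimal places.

The web has S = 10 species and L = 14 feeding links.
C = L / S² = 14 / 100 = 0.1400 ≈ 0.140.

C = 0.140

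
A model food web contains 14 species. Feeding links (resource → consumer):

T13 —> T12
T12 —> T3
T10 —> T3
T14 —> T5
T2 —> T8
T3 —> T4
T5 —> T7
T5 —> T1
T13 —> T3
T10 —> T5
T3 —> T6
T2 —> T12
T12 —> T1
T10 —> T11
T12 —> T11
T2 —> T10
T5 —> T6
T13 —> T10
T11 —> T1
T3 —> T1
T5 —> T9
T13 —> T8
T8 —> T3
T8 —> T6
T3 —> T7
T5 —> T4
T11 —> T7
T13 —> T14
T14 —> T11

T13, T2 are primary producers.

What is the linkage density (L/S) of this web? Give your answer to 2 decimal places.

L/S = 2.07

There are L = 29 links among S = 14 species.
L/S = 29/14 = 2.0714 ≈ 2.07.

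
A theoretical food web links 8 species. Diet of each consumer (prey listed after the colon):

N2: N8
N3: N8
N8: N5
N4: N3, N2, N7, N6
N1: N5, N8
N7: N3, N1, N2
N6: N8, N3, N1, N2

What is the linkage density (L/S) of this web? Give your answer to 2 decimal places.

L/S = 2.00

There are L = 16 links among S = 8 species.
L/S = 16/8 = 2.0000 ≈ 2.00.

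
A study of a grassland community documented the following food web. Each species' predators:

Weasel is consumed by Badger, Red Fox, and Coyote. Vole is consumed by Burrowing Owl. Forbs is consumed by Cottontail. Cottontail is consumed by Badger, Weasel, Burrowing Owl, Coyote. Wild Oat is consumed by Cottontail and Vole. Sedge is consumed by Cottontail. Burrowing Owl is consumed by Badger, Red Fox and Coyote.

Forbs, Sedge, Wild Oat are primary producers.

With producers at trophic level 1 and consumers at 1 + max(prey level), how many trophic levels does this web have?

4

Producers (level 1): Forbs, Sedge, Wild Oat.
Forbs → Cottontail → Burrowing Owl → Red Fox gives Red Fox level 4.
No species has a prey at level 4, so no species reaches level 5.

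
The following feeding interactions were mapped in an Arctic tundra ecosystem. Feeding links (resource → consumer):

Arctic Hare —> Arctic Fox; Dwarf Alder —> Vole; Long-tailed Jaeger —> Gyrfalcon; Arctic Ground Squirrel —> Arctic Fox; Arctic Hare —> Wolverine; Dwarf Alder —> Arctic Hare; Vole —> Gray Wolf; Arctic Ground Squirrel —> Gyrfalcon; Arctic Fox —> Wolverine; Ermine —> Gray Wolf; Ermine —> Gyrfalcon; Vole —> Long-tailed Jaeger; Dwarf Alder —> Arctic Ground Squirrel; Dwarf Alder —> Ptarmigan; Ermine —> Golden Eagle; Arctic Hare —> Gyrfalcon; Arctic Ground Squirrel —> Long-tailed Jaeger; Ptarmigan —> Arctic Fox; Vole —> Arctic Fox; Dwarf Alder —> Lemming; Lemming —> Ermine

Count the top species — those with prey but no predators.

Top species (has prey, but nothing eats it): Golden Eagle, Gray Wolf, Gyrfalcon, Wolverine.
Count: 4.

4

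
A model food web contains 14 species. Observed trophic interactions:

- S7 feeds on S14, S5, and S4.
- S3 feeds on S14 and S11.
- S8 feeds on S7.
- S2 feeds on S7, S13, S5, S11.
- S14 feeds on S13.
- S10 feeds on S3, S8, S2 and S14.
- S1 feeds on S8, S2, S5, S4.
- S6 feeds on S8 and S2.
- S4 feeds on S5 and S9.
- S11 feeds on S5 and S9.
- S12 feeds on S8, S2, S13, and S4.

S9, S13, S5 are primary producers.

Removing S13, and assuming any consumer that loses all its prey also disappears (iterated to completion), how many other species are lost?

Remove S13.
Round 1: S14 (all prey gone) → extinct.
No further losses. Total secondary extinctions: 1.

1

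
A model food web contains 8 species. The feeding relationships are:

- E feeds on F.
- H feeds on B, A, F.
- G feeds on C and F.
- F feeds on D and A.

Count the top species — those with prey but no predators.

3

Top species (has prey, but nothing eats it): H, E, G.
Count: 3.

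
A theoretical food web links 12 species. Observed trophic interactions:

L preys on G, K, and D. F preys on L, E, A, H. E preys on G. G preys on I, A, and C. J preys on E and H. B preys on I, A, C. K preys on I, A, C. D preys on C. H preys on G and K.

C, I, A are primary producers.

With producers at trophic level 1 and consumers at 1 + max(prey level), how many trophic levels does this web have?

Producers (level 1): C, I, A.
C → K → H → F gives F level 4.
No species has a prey at level 4, so no species reaches level 5.

4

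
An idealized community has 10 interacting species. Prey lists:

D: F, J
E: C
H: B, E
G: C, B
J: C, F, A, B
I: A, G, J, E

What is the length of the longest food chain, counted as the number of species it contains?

One longest chain: C → E → H.
It has 3 species and 2 links.

3 species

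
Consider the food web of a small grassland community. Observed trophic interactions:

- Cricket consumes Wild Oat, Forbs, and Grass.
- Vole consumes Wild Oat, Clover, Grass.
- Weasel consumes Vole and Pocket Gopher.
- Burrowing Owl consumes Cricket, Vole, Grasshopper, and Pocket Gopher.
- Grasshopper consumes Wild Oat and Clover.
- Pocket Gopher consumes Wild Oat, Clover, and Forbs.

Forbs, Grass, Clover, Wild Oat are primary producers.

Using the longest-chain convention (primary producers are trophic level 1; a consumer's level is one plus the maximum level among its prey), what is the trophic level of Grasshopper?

Trophic level 2

Clover is a producer → level 1.
Grasshopper eats Clover (level 1); other prey at levels: Wild Oat 1 → level 2.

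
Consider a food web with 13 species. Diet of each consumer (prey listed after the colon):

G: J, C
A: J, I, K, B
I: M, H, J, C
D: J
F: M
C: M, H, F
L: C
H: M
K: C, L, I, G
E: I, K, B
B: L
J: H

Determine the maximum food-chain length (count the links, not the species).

5 links

One longest chain: M → H → J → G → K → A.
It has 6 species and 5 links.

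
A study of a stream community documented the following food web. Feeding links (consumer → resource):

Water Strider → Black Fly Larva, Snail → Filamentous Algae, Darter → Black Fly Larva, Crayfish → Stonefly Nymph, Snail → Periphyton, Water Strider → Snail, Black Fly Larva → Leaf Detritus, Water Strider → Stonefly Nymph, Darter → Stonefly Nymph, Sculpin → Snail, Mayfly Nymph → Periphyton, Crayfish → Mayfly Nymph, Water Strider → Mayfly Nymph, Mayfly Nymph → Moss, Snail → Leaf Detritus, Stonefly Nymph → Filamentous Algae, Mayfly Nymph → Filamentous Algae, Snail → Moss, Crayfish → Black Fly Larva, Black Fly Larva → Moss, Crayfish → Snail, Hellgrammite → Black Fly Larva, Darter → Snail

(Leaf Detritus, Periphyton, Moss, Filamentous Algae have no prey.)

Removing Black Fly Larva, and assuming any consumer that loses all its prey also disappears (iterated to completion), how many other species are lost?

1

Remove Black Fly Larva.
Round 1: Hellgrammite (all prey gone) → extinct.
No further losses. Total secondary extinctions: 1.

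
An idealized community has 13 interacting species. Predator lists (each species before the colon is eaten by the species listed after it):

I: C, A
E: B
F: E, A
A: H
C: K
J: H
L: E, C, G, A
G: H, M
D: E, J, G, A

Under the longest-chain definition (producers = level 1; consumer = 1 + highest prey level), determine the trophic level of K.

L is a producer → level 1.
C eats L (level 1); other prey at levels: I 1 → level 2.
K eats C → level 3.

Trophic level 3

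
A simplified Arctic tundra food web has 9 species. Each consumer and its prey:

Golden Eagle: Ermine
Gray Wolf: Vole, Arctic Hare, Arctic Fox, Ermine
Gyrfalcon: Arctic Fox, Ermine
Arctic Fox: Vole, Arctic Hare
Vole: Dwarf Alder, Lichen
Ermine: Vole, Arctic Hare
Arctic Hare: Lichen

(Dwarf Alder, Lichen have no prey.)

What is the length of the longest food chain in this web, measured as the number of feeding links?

One longest chain: Dwarf Alder → Vole → Ermine → Golden Eagle.
It has 4 species and 3 links.

3 links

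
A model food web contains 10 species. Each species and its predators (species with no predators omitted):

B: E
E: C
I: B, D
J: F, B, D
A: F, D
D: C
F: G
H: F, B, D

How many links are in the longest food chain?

One longest chain: I → B → E → C.
It has 4 species and 3 links.

3 links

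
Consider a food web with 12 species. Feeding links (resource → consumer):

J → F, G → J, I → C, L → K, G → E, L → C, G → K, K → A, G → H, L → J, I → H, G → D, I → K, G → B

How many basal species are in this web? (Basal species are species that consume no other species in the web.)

Basal species (no prey listed): L, G, I.
Count: 3.

3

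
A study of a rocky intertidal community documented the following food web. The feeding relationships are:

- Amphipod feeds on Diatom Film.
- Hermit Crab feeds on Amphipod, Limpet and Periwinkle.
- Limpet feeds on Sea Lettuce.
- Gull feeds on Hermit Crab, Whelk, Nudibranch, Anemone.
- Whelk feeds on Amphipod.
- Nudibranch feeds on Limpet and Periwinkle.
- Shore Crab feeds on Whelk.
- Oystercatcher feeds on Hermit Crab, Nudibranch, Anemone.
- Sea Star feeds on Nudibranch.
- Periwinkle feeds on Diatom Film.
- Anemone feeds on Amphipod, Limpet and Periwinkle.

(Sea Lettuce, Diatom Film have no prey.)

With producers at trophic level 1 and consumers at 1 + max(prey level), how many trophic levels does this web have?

Producers (level 1): Sea Lettuce, Diatom Film.
Diatom Film → Amphipod → Whelk → Shore Crab gives Shore Crab level 4.
No species has a prey at level 4, so no species reaches level 5.

4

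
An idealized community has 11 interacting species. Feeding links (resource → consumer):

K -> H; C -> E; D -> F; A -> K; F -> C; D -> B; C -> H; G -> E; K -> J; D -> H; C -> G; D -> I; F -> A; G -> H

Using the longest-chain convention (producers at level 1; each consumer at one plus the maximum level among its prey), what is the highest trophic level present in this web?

5

Producers (level 1): D.
D → F → A → K → J gives J level 5.
No species has a prey at level 5, so no species reaches level 6.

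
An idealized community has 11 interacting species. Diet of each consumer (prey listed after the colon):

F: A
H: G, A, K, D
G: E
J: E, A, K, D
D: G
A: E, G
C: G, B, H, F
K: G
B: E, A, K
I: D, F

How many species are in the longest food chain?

5 species

One longest chain: E → G → A → F → I.
It has 5 species and 4 links.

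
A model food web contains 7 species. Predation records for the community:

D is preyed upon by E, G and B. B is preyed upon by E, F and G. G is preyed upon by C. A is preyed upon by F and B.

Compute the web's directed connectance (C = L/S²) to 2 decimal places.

The web has S = 7 species and L = 9 feeding links.
C = L / S² = 9 / 49 = 0.1837 ≈ 0.18.

C = 0.18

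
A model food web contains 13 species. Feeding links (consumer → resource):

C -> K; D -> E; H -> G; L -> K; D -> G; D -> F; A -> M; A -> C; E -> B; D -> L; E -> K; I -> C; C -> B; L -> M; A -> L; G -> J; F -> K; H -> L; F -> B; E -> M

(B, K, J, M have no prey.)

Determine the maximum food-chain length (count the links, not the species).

2 links

One longest chain: J → G → H.
It has 3 species and 2 links.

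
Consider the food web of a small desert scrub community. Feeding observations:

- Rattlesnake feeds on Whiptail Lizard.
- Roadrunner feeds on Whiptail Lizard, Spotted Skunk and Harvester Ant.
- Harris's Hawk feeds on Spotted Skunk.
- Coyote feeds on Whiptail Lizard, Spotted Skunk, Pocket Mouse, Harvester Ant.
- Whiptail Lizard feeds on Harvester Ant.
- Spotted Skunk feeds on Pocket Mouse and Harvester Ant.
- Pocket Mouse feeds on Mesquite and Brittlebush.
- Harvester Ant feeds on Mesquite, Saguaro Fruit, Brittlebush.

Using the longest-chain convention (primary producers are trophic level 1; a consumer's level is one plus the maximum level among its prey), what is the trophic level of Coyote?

Brittlebush is a producer → level 1.
Pocket Mouse eats Brittlebush (level 1); other prey at levels: Mesquite 1 → level 2.
Spotted Skunk eats Pocket Mouse (level 2); other prey at levels: Harvester Ant 2 → level 3.
Coyote eats Spotted Skunk (level 3); other prey at levels: Pocket Mouse 2, Harvester Ant 2, Whiptail Lizard 3 → level 4.

Trophic level 4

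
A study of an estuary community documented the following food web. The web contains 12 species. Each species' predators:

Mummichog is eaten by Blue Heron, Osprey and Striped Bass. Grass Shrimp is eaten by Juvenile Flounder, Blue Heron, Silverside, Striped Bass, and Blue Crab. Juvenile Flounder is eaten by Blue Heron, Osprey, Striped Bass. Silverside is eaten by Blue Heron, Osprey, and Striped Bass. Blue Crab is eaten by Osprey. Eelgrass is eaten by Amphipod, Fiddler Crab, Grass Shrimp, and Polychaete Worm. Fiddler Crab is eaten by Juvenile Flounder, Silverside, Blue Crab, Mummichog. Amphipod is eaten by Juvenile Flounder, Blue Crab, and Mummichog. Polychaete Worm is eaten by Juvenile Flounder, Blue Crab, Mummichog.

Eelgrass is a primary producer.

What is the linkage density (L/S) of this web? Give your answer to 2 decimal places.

There are L = 29 links among S = 12 species.
L/S = 29/12 = 2.4167 ≈ 2.42.

L/S = 2.42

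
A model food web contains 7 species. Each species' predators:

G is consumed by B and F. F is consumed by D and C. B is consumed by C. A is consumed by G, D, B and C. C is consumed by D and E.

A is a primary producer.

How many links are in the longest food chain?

4 links

One longest chain: A → G → B → C → D.
It has 5 species and 4 links.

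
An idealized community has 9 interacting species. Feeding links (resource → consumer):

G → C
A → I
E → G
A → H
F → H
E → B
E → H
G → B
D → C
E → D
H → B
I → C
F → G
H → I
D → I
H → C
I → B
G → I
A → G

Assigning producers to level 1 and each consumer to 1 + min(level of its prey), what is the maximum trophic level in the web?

Producers (level 1): E, F, A.
Following each consumer down to its lowest-level prey: E → H → C (levels 1 through 3).
All prey of C (H 2, D 2, G 2, I 2) are at level 2 or above, so C is at level 1 + 2 = 3.
Every consumer has at least one prey at level 2 or below, so none exceeds level 3.

3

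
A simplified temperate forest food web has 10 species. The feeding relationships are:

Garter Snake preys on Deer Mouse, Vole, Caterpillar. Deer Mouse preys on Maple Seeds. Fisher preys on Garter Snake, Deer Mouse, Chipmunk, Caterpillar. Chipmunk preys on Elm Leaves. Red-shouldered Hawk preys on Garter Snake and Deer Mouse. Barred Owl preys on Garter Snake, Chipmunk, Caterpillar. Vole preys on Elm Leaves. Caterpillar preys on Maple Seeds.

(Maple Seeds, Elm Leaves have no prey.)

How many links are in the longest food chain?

3 links

One longest chain: Maple Seeds → Deer Mouse → Garter Snake → Fisher.
It has 4 species and 3 links.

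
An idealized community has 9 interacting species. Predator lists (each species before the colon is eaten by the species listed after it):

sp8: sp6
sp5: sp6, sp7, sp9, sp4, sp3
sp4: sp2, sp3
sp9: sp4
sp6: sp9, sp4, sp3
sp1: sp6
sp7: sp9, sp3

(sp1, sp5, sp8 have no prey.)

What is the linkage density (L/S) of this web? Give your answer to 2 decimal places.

L/S = 1.67

There are L = 15 links among S = 9 species.
L/S = 15/9 = 1.6667 ≈ 1.67.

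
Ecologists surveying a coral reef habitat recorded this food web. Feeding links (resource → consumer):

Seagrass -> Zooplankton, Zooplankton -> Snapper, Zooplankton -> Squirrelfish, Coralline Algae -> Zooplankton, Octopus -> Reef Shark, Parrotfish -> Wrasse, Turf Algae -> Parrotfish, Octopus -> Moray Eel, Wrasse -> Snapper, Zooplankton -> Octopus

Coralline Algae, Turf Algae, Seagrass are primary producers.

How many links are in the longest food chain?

3 links

One longest chain: Turf Algae → Parrotfish → Wrasse → Snapper.
It has 4 species and 3 links.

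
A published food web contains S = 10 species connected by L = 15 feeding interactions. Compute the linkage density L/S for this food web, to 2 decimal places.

There are L = 15 links among S = 10 species.
L/S = 15/10 = 1.5000 ≈ 1.50.

L/S = 1.50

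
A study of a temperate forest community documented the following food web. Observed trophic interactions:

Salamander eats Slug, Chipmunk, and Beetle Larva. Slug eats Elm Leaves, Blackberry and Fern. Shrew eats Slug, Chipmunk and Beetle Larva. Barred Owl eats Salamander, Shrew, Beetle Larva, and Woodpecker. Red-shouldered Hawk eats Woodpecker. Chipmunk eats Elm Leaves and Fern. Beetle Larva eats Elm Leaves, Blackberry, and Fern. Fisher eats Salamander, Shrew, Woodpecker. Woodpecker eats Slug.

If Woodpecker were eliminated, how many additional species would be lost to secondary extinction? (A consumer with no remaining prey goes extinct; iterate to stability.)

1

Remove Woodpecker.
Round 1: Red-shouldered Hawk (all prey gone) → extinct.
No further losses. Total secondary extinctions: 1.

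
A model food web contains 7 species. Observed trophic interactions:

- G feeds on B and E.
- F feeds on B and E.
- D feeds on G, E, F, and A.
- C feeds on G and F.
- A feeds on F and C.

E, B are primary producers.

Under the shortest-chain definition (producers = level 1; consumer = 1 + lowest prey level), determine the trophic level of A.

E is a producer → level 1.
F eats E → level 2.
A eats F → level 3.
No prey of A is below level 2, so 3 is the minimum.

Trophic level 3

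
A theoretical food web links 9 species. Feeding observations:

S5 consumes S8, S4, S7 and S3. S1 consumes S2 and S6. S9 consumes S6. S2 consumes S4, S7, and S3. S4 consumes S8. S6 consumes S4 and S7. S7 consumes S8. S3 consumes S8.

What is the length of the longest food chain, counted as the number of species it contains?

One longest chain: S8 → S7 → S6 → S9.
It has 4 species and 3 links.

4 species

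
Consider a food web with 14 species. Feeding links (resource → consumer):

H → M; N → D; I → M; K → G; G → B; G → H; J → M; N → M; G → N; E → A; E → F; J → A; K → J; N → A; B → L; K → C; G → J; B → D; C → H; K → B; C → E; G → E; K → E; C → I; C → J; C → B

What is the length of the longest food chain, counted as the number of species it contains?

One longest chain: K → C → E → F.
It has 4 species and 3 links.

4 species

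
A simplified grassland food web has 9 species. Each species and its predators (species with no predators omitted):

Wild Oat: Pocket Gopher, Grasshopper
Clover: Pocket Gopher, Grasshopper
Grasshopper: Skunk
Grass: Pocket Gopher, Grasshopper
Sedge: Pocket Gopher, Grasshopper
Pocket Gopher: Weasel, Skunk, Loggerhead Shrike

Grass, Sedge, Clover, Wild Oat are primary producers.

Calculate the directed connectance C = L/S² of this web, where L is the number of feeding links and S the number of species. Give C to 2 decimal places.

C = 0.15

The web has S = 9 species and L = 12 feeding links.
C = L / S² = 12 / 81 = 0.1481 ≈ 0.15.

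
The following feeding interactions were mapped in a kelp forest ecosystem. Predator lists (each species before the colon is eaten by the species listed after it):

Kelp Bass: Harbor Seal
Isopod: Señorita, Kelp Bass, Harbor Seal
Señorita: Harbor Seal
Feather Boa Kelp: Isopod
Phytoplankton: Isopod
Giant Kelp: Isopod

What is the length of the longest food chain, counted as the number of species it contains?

One longest chain: Giant Kelp → Isopod → Señorita → Harbor Seal.
It has 4 species and 3 links.

4 species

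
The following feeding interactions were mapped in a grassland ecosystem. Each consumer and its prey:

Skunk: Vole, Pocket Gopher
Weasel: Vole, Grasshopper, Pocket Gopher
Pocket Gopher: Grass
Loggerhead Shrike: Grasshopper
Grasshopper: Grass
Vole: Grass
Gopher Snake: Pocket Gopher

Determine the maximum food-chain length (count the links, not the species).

2 links

One longest chain: Grass → Pocket Gopher → Gopher Snake.
It has 3 species and 2 links.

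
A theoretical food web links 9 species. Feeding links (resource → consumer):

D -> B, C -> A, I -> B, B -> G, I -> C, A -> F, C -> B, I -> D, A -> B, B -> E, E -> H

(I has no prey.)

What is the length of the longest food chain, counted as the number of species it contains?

6 species

One longest chain: I → C → A → B → E → H.
It has 6 species and 5 links.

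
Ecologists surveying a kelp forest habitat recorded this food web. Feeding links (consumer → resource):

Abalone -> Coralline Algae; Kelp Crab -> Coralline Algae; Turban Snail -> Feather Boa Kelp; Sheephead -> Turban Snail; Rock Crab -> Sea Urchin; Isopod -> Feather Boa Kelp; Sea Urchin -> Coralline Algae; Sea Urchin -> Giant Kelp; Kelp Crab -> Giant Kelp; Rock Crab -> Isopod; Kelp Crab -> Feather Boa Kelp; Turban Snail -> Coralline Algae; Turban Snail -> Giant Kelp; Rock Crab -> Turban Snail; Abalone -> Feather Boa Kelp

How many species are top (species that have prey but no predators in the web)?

Top species (has prey, but nothing eats it): Abalone, Kelp Crab, Sheephead, Rock Crab.
Count: 4.

4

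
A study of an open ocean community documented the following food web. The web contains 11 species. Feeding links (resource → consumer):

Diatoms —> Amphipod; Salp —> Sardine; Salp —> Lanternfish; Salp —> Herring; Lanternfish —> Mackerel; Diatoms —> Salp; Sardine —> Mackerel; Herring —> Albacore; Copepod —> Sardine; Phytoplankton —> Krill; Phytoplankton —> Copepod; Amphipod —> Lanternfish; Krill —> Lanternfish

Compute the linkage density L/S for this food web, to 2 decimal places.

There are L = 13 links among S = 11 species.
L/S = 13/11 = 1.1818 ≈ 1.18.

L/S = 1.18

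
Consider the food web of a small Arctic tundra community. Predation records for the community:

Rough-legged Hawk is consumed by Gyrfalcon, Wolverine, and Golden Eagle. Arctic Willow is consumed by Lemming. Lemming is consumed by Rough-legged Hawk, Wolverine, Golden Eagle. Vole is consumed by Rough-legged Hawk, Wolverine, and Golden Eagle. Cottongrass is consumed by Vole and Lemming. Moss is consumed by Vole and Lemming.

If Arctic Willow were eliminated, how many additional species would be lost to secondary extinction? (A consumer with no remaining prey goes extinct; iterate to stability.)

Remove Arctic Willow.
Every predator of it retains at least one other prey: Lemming still has Cottongrass, Moss.
No consumer loses all prey, so no secondary extinctions occur.

0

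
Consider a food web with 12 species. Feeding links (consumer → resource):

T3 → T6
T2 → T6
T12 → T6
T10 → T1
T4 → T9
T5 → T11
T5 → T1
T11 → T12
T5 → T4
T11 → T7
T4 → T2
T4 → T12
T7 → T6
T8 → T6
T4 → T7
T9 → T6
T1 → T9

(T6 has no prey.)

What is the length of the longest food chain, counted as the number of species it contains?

4 species

One longest chain: T6 → T7 → T11 → T5.
It has 4 species and 3 links.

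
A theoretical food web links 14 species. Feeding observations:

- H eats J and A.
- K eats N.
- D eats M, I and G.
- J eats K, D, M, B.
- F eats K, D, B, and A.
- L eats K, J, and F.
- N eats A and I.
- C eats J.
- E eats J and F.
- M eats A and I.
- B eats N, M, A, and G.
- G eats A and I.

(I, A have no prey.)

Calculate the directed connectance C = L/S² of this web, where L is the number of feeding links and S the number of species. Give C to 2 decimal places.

The web has S = 14 species and L = 30 feeding links.
C = L / S² = 30 / 196 = 0.1531 ≈ 0.15.

C = 0.15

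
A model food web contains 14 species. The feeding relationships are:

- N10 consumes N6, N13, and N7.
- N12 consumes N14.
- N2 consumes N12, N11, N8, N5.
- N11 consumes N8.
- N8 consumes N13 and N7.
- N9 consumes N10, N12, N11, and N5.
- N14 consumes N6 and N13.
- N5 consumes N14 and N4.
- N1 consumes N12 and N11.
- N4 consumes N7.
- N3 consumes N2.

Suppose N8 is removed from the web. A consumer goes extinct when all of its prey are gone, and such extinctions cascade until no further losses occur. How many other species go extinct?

1

Remove N8.
Round 1: N11 (all prey gone) → extinct.
No further losses. Total secondary extinctions: 1.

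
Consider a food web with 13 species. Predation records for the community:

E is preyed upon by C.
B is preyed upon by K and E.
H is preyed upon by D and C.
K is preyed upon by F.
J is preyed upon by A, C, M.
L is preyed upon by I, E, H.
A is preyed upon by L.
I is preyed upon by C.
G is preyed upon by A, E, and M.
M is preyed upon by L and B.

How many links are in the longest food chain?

One longest chain: G → M → L → E → C.
It has 5 species and 4 links.

4 links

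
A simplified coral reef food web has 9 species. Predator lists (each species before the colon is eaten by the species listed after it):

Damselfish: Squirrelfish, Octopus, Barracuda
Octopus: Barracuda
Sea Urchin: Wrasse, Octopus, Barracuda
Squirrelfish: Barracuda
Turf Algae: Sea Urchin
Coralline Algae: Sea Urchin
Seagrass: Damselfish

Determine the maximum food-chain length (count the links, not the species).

One longest chain: Seagrass → Damselfish → Squirrelfish → Barracuda.
It has 4 species and 3 links.

3 links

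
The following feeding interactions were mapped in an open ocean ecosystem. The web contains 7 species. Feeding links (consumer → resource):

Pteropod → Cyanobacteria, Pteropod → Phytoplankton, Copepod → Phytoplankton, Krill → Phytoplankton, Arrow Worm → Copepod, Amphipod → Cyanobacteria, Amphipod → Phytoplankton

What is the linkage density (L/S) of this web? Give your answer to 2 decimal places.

L/S = 1.00

There are L = 7 links among S = 7 species.
L/S = 7/7 = 1.0000 ≈ 1.00.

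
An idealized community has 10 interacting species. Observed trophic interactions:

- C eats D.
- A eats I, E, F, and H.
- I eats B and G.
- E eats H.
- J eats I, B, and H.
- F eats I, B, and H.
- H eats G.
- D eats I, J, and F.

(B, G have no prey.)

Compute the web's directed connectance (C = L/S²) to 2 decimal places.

C = 0.18

The web has S = 10 species and L = 18 feeding links.
C = L / S² = 18 / 100 = 0.1800 ≈ 0.18.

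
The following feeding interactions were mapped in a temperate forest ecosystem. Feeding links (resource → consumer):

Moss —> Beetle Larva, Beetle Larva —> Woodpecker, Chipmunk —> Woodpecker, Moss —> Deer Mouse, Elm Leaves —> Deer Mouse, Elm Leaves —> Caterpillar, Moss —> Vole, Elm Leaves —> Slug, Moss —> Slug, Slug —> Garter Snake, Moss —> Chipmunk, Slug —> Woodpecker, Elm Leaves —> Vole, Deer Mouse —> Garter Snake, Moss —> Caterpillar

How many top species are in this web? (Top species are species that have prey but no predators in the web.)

Top species (has prey, but nothing eats it): Vole, Caterpillar, Garter Snake, Woodpecker.
Count: 4.

4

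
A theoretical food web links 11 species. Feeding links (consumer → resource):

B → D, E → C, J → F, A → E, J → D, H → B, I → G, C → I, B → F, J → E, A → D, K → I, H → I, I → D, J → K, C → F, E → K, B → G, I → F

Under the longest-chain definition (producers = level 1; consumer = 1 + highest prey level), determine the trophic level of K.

Trophic level 3

D is a producer → level 1.
I eats D (level 1); other prey at levels: F 1, G 1 → level 2.
K eats I → level 3.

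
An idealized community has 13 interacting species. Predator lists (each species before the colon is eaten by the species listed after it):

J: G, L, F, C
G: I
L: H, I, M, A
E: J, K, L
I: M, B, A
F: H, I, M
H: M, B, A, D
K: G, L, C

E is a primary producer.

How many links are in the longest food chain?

4 links

One longest chain: E → J → G → I → M.
It has 5 species and 4 links.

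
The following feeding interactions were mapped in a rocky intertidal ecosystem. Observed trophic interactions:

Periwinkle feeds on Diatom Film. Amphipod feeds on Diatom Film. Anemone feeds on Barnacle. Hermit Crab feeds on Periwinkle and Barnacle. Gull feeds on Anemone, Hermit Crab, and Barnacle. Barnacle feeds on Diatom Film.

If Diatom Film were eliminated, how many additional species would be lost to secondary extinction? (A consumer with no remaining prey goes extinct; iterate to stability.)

6

Remove Diatom Film.
Round 1: Periwinkle (all prey gone), Amphipod (all prey gone), Barnacle (all prey gone) → extinct.
Round 2: Hermit Crab (all prey gone), Anemone (all prey gone) → extinct.
Round 3: Gull (all prey gone) → extinct.
No further losses. Total secondary extinctions: 6.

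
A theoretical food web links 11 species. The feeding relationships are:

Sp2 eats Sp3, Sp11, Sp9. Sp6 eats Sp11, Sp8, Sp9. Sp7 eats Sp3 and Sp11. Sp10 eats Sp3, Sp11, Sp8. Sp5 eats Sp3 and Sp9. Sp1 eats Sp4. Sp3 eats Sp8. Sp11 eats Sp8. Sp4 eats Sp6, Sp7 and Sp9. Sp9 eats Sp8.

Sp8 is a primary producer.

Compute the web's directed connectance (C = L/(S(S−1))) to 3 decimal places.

The web has S = 11 species and L = 20 feeding links.
C = L / (S(S−1)) = 20 / 110 = 0.1818 ≈ 0.182.

C = 0.182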